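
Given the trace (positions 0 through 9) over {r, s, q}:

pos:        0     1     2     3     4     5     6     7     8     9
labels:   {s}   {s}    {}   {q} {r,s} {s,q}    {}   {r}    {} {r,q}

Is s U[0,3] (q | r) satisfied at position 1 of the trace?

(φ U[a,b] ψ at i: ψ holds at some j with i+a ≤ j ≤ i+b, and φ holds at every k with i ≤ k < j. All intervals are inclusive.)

Does not hold

Need some j in [1,4] with (q | r), and s at every k in [1,j-1].
  j=1: (q | r) false.
  j=2: (q | r) false.
  j=3: (q | r) holds, but s fails at k=2 → not this j.
  j=4: (q | r) holds, but s fails at k=2 → not this j.
No j in the window works → until fails.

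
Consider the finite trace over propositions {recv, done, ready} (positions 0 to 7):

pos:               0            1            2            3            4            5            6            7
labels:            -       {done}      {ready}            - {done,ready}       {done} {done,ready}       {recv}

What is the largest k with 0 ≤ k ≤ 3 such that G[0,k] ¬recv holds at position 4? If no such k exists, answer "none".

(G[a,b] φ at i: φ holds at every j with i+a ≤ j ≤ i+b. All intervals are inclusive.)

¬recv must hold from j=4 onward; find where it first fails.
  j=4: holds
  j=5: holds
  j=6: holds
  j=7: fails
Holds on [4,6], so largest k = 2.

2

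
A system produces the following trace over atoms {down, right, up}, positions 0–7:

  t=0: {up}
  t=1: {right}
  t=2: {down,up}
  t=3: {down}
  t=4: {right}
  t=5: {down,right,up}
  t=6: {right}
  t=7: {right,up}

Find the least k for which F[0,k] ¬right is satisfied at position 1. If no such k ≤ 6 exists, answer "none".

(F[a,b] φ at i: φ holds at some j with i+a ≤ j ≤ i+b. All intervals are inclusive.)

1

Scan j = 1,2,… for ¬right:
  j=1: fails
  j=2: holds
First hit at j=2, so smallest k = 2-1 = 1.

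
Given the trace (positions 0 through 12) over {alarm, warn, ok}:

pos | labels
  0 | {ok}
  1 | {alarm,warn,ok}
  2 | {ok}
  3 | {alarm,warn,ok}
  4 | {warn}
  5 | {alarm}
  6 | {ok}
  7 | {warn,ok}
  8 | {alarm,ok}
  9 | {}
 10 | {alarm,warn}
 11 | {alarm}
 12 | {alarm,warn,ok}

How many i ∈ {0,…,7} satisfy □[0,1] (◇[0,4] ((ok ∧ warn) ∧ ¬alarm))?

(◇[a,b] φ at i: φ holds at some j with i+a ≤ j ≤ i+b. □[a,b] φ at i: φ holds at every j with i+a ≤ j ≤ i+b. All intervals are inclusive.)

Evaluate at each i in [0,7]:
  i=0: ✗ (fails at j=0)
  i=1: ✗ (fails at j=1)
  i=2: ✗ (fails at j=2)
  i=3: ✓ (all of [3,4])
  i=4: ✓ (all of [4,5])
  i=5: ✓ (all of [5,6])
  i=6: ✓ (all of [6,7])
  i=7: ✗ (fails at j=8)
Positions where it holds: {3, 4, 5, 6} → 4.

4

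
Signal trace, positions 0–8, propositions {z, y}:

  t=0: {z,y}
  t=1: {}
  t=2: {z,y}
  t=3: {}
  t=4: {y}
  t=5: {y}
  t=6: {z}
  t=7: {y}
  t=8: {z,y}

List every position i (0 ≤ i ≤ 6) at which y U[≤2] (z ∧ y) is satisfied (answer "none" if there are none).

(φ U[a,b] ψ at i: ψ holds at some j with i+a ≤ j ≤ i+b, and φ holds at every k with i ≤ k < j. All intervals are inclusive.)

0, 2

Evaluate at each i in [0,6]:
  i=0: ✓ (rhs at j=0)
  i=1: ✗ (lhs fails at k=1 before rhs at j=2)
  i=2: ✓ (rhs at j=2)
  i=3: ✗ (no rhs in [3,5])
  i=4: ✗ (no rhs in [4,6])
  i=5: ✗ (no rhs in [5,7])
  i=6: ✗ (lhs fails at k=6 before rhs at j=8)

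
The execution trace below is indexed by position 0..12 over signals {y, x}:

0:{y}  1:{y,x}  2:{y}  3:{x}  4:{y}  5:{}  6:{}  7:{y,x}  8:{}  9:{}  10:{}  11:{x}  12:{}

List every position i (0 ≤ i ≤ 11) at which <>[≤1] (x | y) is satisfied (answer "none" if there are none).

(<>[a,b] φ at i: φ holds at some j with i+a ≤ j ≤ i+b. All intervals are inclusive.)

Evaluate at each i in [0,11]:
  i=0: ✓ (witness j=0)
  i=1: ✓ (witness j=1)
  i=2: ✓ (witness j=2)
  i=3: ✓ (witness j=3)
  i=4: ✓ (witness j=4)
  i=5: ✗ (none in [5,6])
  i=6: ✓ (witness j=7)
  i=7: ✓ (witness j=7)
  i=8: ✗ (none in [8,9])
  i=9: ✗ (none in [9,10])
  i=10: ✓ (witness j=11)
  i=11: ✓ (witness j=11)

0, 1, 2, 3, 4, 6, 7, 10, 11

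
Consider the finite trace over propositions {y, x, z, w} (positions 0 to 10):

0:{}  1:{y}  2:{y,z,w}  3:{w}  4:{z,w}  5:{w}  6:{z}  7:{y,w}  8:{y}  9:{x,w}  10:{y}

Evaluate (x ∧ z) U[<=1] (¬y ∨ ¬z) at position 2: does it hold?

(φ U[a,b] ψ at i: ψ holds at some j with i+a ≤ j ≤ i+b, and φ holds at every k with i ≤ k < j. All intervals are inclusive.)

False

Need some j in [2,3] with (¬y ∨ ¬z), and (x ∧ z) at every k in [2,j-1].
  j=2: (¬y ∨ ¬z) false.
  j=3: (¬y ∨ ¬z) holds, but (x ∧ z) fails at k=2 → not this j.
No j in the window works → until fails.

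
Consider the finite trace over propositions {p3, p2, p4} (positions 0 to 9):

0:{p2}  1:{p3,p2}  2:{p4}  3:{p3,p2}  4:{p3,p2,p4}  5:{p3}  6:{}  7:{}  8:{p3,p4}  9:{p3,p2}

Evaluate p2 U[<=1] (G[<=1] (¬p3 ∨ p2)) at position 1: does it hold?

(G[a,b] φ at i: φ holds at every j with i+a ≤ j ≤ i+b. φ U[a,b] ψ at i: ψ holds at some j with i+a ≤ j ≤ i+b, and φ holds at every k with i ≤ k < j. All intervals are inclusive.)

Need some j in [1,2] with G[<=1] (¬p3 ∨ p2), and p2 at every k in [1,j-1].
  j=1: G[<=1] (¬p3 ∨ p2) holds; no prefix to check → satisfied.

Holds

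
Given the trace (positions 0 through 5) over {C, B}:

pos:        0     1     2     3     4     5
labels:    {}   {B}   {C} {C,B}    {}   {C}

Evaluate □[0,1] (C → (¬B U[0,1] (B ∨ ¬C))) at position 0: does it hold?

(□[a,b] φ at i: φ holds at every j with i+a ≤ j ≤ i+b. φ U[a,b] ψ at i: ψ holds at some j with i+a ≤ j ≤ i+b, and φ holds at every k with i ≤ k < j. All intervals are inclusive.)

Yes

Check (C → (¬B U[0,1] (B ∨ ¬C))) at every j in [0,1]:
  j=0: antecedent false → ✓
  j=1: antecedent false → ✓
All positions satisfy it → formula holds.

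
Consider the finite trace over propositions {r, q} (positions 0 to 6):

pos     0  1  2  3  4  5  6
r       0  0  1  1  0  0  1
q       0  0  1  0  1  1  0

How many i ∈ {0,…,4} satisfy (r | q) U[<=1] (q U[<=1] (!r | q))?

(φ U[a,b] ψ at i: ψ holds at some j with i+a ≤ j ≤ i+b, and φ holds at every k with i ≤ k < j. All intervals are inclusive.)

5

Evaluate at each i in [0,4]:
  i=0: ✓ (rhs at j=0)
  i=1: ✓ (rhs at j=1)
  i=2: ✓ (rhs at j=2)
  i=3: ✓ (rhs at j=4; lhs holds on [3,3])
  i=4: ✓ (rhs at j=4)
Positions where it holds: {0, 1, 2, 3, 4} → 5.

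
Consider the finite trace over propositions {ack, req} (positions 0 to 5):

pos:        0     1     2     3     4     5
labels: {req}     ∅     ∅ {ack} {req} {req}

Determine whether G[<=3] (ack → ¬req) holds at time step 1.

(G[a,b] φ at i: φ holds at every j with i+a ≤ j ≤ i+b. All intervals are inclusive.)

Check (ack → ¬req) at every j in [1,4]:
  j=1: antecedent false → ✓
  j=2: antecedent false → ✓
  j=3: antecedent true; consequent true → ✓
  j=4: antecedent false → ✓
All positions satisfy it → formula holds.

True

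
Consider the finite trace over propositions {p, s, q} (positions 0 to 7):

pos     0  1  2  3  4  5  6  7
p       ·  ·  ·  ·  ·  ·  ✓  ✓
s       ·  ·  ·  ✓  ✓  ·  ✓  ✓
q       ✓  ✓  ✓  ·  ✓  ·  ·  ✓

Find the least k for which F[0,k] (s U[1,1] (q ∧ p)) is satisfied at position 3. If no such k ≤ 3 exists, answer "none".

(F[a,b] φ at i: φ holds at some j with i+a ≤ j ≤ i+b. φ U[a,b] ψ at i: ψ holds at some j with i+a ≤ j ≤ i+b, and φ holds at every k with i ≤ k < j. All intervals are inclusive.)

Scan j = 3,4,… for (s U[1,1] (q ∧ p)):
  j=3: fails
  j=4: fails
  j=5: fails
  j=6: holds
First hit at j=6, so smallest k = 6-3 = 3.

3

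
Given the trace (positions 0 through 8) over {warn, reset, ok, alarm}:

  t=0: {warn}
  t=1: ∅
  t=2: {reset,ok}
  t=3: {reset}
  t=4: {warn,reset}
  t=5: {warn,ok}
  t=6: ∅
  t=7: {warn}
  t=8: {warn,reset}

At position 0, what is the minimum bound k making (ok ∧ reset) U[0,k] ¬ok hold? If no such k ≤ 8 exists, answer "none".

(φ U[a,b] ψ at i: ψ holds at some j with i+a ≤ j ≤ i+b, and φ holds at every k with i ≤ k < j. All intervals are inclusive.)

Need earliest j ≥ 0 with ¬ok, and (ok ∧ reset) at every k in [0,j-1].
  j=0: rhs holds (empty prefix). k = 0.

0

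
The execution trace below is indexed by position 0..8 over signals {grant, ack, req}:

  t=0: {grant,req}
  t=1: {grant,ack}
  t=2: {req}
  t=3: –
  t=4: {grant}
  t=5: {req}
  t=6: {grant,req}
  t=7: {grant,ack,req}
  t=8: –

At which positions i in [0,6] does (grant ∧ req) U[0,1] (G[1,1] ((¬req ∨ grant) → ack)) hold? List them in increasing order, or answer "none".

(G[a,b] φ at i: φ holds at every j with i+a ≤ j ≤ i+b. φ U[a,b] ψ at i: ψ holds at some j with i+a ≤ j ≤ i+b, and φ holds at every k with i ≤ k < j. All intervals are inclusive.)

Evaluate at each i in [0,6]:
  i=0: ✓ (rhs at j=0)
  i=1: ✓ (rhs at j=1)
  i=2: ✗ (no rhs in [2,3])
  i=3: ✗ (lhs fails at k=3 before rhs at j=4)
  i=4: ✓ (rhs at j=4)
  i=5: ✗ (lhs fails at k=5 before rhs at j=6)
  i=6: ✓ (rhs at j=6)

0, 1, 4, 6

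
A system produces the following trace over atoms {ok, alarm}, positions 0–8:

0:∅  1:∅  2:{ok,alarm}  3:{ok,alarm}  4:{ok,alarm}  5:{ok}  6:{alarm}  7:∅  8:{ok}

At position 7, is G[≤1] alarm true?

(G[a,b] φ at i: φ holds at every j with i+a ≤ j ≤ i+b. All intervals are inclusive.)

Does not hold

Check alarm at every j in [7,8]:
  j=7: false
  j=8: false
Fails at j=7 → formula fails.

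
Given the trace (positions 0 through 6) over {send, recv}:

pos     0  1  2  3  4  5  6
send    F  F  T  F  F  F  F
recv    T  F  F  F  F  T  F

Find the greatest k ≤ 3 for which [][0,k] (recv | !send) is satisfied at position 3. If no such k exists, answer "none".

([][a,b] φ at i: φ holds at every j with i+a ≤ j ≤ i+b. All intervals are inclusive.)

(recv | !send) must hold from j=3 onward; find where it first fails.
  j=3: holds
  j=4: holds
  j=5: holds
  j=6: holds
Holds through j=6; largest k = 3.

3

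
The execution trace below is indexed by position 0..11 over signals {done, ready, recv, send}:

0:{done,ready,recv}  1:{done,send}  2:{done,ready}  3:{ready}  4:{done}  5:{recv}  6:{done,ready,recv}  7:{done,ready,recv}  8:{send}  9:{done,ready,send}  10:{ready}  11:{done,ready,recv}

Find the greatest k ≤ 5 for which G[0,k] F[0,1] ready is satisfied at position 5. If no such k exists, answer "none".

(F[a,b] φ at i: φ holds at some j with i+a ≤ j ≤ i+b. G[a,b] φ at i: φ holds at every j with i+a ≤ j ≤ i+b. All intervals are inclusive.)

5

F[0,1] ready must hold from j=5 onward; find where it first fails.
  j=5: holds
  j=6: holds
  j=7: holds
  j=8: holds
  j=9: holds
  j=10: holds
Holds through j=10; largest k = 5.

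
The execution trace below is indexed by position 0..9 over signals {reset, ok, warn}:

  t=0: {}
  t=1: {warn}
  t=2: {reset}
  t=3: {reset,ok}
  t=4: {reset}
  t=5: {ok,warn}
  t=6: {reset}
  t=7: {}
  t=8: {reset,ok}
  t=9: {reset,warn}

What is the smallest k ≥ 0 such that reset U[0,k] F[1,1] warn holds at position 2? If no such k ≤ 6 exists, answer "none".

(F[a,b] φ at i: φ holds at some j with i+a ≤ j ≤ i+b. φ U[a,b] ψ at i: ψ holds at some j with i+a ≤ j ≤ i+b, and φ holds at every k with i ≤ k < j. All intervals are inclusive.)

2

Need earliest j ≥ 2 with F[1,1] warn, and reset at every k in [2,j-1].
  j=2: rhs fails.
  j=3: rhs fails.
  j=4: rhs holds; lhs holds on [2,3]. k = 2.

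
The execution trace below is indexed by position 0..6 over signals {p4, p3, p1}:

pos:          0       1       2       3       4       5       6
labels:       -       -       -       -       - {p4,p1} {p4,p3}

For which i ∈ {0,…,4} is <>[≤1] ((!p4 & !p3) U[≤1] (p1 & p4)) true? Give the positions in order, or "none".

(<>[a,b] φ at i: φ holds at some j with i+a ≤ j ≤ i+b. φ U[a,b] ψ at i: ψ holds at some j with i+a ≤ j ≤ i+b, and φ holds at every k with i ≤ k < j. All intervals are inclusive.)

3, 4

Evaluate at each i in [0,4]:
  i=0: ✗ (none in [0,1])
  i=1: ✗ (none in [1,2])
  i=2: ✗ (none in [2,3])
  i=3: ✓ (witness j=4)
  i=4: ✓ (witness j=4)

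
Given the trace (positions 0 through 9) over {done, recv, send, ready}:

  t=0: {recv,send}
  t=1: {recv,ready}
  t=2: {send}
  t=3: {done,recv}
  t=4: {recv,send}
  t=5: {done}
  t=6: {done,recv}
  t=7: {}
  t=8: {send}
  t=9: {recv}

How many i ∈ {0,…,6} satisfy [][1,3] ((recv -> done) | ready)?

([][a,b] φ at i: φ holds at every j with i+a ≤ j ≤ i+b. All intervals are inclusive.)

Evaluate at each i in [0,6]:
  i=0: ✓ (all of [1,3])
  i=1: ✗ (fails at j=4)
  i=2: ✗ (fails at j=4)
  i=3: ✗ (fails at j=4)
  i=4: ✓ (all of [5,7])
  i=5: ✓ (all of [6,8])
  i=6: ✗ (fails at j=9)
Positions where it holds: {0, 4, 5} → 3.

3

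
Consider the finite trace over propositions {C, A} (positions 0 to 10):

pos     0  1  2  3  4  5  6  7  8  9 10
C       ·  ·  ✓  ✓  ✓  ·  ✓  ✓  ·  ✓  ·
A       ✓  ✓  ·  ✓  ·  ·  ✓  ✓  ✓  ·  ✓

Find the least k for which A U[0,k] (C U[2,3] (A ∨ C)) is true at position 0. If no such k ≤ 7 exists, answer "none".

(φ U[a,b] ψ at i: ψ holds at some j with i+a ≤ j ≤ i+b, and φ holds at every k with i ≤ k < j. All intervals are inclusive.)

Need earliest j ≥ 0 with (C U[2,3] (A ∨ C)), and A at every k in [0,j-1].
  j=0: rhs fails.
  j=1: rhs fails.
  j=2: rhs holds; lhs holds on [0,1]. k = 2.

2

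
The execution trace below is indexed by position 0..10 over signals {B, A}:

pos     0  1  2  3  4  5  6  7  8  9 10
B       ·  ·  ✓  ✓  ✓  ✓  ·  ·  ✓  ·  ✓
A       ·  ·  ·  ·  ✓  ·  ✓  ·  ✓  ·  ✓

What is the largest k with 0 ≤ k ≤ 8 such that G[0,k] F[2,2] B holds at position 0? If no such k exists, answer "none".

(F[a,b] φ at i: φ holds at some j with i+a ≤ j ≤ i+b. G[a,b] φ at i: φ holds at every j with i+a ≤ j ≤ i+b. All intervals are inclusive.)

F[2,2] B must hold from j=0 onward; find where it first fails.
  j=0: holds
  j=1: holds
  j=2: holds
  j=3: holds
  j=4: fails
Holds on [0,3], so largest k = 3.

3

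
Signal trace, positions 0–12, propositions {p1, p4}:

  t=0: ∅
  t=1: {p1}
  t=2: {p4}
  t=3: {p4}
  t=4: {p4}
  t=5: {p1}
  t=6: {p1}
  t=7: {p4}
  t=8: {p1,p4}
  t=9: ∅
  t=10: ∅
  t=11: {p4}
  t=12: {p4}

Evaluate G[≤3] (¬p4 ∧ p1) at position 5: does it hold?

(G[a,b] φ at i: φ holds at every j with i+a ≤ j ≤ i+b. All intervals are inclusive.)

False

Check (¬p4 ∧ p1) at every j in [5,8]:
  j=5: true
  j=6: true
  j=7: false
  j=8: false
Fails at j=7 → formula fails.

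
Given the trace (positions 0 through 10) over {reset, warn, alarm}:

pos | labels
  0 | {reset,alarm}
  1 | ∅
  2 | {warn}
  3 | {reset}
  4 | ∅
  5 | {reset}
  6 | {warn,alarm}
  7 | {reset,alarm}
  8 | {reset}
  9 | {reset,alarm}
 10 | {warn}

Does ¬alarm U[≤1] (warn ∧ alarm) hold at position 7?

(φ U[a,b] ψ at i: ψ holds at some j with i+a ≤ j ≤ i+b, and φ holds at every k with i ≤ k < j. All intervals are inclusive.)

No

Need some j in [7,8] with (warn ∧ alarm), and ¬alarm at every k in [7,j-1].
  j=7: (warn ∧ alarm) false.
  j=8: (warn ∧ alarm) false.
No j in the window works → until fails.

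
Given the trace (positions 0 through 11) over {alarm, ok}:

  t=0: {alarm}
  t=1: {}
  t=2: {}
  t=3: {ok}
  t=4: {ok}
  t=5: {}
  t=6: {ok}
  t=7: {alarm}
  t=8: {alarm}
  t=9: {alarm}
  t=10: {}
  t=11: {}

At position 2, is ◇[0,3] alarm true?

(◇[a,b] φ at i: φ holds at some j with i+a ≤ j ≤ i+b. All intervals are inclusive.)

No

Check alarm at each j in [2,5]:
  j=2: false
  j=3: false
  j=4: false
  j=5: false
No position in the window satisfies it → formula fails.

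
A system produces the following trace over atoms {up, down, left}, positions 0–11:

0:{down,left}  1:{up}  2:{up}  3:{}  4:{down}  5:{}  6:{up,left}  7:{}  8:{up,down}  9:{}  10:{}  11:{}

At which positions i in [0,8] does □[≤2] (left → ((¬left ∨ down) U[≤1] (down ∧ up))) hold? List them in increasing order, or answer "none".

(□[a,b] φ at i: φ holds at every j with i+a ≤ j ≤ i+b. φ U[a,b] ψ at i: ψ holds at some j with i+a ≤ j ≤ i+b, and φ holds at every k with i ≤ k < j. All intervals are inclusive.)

1, 2, 3, 7, 8

Evaluate at each i in [0,8]:
  i=0: ✗ (fails at j=0)
  i=1: ✓ (all of [1,3])
  i=2: ✓ (all of [2,4])
  i=3: ✓ (all of [3,5])
  i=4: ✗ (fails at j=6)
  i=5: ✗ (fails at j=6)
  i=6: ✗ (fails at j=6)
  i=7: ✓ (all of [7,9])
  i=8: ✓ (all of [8,10])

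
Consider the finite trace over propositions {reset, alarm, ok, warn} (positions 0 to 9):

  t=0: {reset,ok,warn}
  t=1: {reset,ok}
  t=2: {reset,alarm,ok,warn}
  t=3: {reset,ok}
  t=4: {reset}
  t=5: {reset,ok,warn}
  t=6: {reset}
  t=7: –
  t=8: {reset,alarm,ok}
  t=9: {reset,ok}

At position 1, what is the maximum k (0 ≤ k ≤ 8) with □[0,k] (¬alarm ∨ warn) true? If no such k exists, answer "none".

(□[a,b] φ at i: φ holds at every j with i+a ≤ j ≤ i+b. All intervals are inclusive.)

6

(¬alarm ∨ warn) must hold from j=1 onward; find where it first fails.
  j=1: holds
  j=2: holds
  j=3: holds
  j=4: holds
  j=5: holds
  j=6: holds
  j=7: holds
  j=8: fails
Holds on [1,7], so largest k = 6.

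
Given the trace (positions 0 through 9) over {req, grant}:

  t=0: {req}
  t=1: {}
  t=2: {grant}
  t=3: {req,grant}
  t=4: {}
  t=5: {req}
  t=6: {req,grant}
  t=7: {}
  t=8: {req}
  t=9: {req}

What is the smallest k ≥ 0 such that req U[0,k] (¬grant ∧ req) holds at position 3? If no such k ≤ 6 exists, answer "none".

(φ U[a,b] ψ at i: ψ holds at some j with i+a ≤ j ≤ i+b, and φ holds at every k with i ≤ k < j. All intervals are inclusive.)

Need earliest j ≥ 3 with (¬grant ∧ req), and req at every k in [3,j-1].
  j=3: rhs fails.
  j=4: rhs fails.
  j=5: rhs holds but lhs fails at k=4.
  j=6: rhs fails.
  j=7: rhs fails.
  j=8: rhs holds but lhs fails at k=4.
  j=9: rhs holds but lhs fails at k=4.
No witness within the range → none.

none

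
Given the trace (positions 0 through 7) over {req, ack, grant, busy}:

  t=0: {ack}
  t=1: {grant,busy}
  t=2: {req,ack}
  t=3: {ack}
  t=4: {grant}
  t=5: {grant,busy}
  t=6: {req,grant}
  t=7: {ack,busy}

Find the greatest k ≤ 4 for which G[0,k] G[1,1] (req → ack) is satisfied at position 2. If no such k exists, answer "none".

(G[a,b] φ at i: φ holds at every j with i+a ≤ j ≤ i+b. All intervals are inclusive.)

G[1,1] (req → ack) must hold from j=2 onward; find where it first fails.
  j=2: holds
  j=3: holds
  j=4: holds
  j=5: fails
Holds on [2,4], so largest k = 2.

2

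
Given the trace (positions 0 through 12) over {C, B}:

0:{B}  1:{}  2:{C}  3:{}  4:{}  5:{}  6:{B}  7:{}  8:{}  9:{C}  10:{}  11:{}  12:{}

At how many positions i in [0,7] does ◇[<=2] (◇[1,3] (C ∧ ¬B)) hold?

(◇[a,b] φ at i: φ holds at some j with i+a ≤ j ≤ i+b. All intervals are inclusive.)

Evaluate at each i in [0,7]:
  i=0: ✓ (witness j=0)
  i=1: ✓ (witness j=1)
  i=2: ✗ (none in [2,4])
  i=3: ✗ (none in [3,5])
  i=4: ✓ (witness j=6)
  i=5: ✓ (witness j=6)
  i=6: ✓ (witness j=6)
  i=7: ✓ (witness j=7)
Positions where it holds: {0, 1, 4, 5, 6, 7} → 6.

6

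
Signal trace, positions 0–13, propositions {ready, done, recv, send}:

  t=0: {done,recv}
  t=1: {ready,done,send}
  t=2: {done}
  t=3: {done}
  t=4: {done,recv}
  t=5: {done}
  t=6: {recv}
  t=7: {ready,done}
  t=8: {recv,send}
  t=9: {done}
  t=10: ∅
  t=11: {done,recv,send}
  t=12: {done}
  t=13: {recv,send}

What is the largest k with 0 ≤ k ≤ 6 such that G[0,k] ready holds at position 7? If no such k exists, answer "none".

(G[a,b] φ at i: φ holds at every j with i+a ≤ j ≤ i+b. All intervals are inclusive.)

0

ready must hold from j=7 onward; find where it first fails.
  j=7: holds
  j=8: fails
Holds on [7,7], so largest k = 0.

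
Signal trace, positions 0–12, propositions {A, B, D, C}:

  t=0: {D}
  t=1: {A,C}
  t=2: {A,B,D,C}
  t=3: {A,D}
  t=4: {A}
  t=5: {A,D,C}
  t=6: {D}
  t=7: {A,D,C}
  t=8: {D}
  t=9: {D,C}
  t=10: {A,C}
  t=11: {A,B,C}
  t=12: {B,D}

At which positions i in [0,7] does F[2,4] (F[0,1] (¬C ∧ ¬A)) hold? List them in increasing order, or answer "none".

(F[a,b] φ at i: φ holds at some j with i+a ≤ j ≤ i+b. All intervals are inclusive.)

1, 2, 3, 4, 5, 6, 7

Evaluate at each i in [0,7]:
  i=0: ✗ (none in [2,4])
  i=1: ✓ (witness j=5)
  i=2: ✓ (witness j=5)
  i=3: ✓ (witness j=5)
  i=4: ✓ (witness j=6)
  i=5: ✓ (witness j=7)
  i=6: ✓ (witness j=8)
  i=7: ✓ (witness j=11)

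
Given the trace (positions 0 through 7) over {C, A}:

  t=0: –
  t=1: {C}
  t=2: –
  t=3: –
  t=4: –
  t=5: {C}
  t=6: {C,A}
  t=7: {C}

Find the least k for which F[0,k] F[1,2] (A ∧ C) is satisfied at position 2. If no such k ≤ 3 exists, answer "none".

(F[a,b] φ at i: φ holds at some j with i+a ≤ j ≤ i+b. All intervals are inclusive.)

Scan j = 2,3,… for F[1,2] (A ∧ C):
  j=2: fails
  j=3: fails
  j=4: holds
First hit at j=4, so smallest k = 4-2 = 2.

2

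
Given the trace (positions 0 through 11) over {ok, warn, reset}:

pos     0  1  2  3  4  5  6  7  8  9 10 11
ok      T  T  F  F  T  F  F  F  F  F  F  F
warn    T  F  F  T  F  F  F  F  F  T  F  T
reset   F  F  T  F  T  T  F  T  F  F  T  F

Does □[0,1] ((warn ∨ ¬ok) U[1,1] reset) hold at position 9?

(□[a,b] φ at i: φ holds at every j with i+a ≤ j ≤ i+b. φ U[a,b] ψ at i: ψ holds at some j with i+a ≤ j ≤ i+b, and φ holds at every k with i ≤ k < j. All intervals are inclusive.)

Check ((warn ∨ ¬ok) U[1,1] reset) at every j in [9,10]:
  j=9: holds
  j=10: fails
Fails at j=10 → formula fails.

Does not hold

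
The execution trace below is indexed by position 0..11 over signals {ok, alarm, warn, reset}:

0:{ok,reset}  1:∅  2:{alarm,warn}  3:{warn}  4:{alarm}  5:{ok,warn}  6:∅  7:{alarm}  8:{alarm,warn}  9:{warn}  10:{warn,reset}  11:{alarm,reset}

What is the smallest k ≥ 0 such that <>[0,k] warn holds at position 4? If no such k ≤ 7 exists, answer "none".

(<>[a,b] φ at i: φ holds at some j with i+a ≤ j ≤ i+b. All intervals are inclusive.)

1

Scan j = 4,5,… for warn:
  j=4: fails
  j=5: holds
First hit at j=5, so smallest k = 5-4 = 1.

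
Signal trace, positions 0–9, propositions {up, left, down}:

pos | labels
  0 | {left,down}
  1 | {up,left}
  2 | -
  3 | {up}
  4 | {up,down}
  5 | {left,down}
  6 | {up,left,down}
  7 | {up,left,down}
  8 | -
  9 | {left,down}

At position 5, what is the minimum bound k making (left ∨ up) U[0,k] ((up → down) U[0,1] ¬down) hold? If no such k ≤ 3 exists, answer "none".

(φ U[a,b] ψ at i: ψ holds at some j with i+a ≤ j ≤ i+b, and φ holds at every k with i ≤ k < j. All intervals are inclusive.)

Need earliest j ≥ 5 with ((up → down) U[0,1] ¬down), and (left ∨ up) at every k in [5,j-1].
  j=5: rhs fails.
  j=6: rhs fails.
  j=7: rhs holds; lhs holds on [5,6]. k = 2.

2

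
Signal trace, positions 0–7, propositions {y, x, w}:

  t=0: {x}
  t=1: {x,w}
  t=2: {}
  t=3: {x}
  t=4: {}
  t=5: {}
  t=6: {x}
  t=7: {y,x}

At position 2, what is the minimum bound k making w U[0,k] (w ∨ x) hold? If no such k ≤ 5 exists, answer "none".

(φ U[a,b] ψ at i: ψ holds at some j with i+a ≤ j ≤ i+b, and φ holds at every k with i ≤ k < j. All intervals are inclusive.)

Need earliest j ≥ 2 with (w ∨ x), and w at every k in [2,j-1].
  j=2: rhs fails.
  j=3: rhs holds but lhs fails at k=2.
  j=4: rhs fails.
  j=5: rhs fails.
  j=6: rhs holds but lhs fails at k=2.
  j=7: rhs holds but lhs fails at k=2.
No witness within the range → none.

none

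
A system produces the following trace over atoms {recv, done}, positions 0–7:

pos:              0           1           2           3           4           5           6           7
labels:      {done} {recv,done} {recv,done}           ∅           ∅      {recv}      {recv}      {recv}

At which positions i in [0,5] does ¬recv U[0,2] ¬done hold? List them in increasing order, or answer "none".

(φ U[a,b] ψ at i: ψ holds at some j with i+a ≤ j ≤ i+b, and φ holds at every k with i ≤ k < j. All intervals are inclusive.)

3, 4, 5

Evaluate at each i in [0,5]:
  i=0: ✗ (no rhs in [0,2])
  i=1: ✗ (lhs fails at k=1 before rhs at j=3)
  i=2: ✗ (lhs fails at k=2 before rhs at j=3)
  i=3: ✓ (rhs at j=3)
  i=4: ✓ (rhs at j=4)
  i=5: ✓ (rhs at j=5)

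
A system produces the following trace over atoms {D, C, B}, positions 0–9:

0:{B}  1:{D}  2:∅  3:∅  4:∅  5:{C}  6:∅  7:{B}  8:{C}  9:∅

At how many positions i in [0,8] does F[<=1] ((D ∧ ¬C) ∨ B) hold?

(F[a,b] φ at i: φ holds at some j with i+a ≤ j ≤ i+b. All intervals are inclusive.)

4

Evaluate at each i in [0,8]:
  i=0: ✓ (witness j=0)
  i=1: ✓ (witness j=1)
  i=2: ✗ (none in [2,3])
  i=3: ✗ (none in [3,4])
  i=4: ✗ (none in [4,5])
  i=5: ✗ (none in [5,6])
  i=6: ✓ (witness j=7)
  i=7: ✓ (witness j=7)
  i=8: ✗ (none in [8,9])
Positions where it holds: {0, 1, 6, 7} → 4.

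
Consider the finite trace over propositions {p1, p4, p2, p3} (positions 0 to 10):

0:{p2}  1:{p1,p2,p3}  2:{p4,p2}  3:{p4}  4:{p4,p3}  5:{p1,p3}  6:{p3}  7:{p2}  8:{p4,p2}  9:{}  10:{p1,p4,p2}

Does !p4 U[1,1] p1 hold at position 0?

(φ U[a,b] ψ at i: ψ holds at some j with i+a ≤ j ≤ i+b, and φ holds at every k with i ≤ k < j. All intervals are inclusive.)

True

Need some j in [1,1] with p1, and !p4 at every k in [0,j-1].
  j=1: p1 holds; !p4 holds at every k in [0,0] → satisfied.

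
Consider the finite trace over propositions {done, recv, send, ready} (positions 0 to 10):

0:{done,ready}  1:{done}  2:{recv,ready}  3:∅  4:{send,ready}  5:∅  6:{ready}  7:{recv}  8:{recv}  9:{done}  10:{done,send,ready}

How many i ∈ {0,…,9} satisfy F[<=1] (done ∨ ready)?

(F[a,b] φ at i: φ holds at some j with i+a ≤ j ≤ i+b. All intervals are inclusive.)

Evaluate at each i in [0,9]:
  i=0: ✓ (witness j=0)
  i=1: ✓ (witness j=1)
  i=2: ✓ (witness j=2)
  i=3: ✓ (witness j=4)
  i=4: ✓ (witness j=4)
  i=5: ✓ (witness j=6)
  i=6: ✓ (witness j=6)
  i=7: ✗ (none in [7,8])
  i=8: ✓ (witness j=9)
  i=9: ✓ (witness j=9)
Positions where it holds: {0, 1, 2, 3, 4, 5, 6, 8, 9} → 9.

9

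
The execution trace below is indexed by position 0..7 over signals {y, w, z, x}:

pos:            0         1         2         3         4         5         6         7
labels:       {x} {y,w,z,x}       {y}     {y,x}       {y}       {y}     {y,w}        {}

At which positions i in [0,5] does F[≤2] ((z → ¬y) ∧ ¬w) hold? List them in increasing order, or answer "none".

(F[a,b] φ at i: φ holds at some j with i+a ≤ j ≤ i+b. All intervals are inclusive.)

Evaluate at each i in [0,5]:
  i=0: ✓ (witness j=0)
  i=1: ✓ (witness j=2)
  i=2: ✓ (witness j=2)
  i=3: ✓ (witness j=3)
  i=4: ✓ (witness j=4)
  i=5: ✓ (witness j=5)

0, 1, 2, 3, 4, 5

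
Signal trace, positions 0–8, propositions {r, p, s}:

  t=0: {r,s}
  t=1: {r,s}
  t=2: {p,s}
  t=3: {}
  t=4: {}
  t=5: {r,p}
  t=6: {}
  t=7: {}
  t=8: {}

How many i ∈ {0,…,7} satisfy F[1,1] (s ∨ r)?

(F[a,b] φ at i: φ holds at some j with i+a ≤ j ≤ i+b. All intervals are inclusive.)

Evaluate at each i in [0,7]:
  i=0: ✓ (witness j=1)
  i=1: ✓ (witness j=2)
  i=2: ✗ (none in [3,3])
  i=3: ✗ (none in [4,4])
  i=4: ✓ (witness j=5)
  i=5: ✗ (none in [6,6])
  i=6: ✗ (none in [7,7])
  i=7: ✗ (none in [8,8])
Positions where it holds: {0, 1, 4} → 3.

3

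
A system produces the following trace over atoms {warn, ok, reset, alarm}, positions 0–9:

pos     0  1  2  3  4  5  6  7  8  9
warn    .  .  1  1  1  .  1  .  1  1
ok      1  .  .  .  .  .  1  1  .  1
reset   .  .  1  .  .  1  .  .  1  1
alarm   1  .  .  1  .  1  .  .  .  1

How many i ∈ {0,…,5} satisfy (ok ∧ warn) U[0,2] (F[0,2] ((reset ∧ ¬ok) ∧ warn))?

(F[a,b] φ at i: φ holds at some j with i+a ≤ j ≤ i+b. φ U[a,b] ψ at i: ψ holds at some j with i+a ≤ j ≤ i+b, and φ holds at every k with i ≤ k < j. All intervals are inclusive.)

Evaluate at each i in [0,5]:
  i=0: ✓ (rhs at j=0)
  i=1: ✓ (rhs at j=1)
  i=2: ✓ (rhs at j=2)
  i=3: ✗ (no rhs in [3,5])
  i=4: ✗ (lhs fails at k=4 before rhs at j=6)
  i=5: ✗ (lhs fails at k=5 before rhs at j=6)
Positions where it holds: {0, 1, 2} → 3.

3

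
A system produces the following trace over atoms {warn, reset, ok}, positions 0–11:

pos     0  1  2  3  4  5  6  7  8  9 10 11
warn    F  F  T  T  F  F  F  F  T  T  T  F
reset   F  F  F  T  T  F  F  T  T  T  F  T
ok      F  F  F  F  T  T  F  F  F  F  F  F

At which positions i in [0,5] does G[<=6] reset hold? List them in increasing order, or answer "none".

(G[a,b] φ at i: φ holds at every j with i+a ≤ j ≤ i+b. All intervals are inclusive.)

none

Evaluate at each i in [0,5]:
  i=0: ✗ (fails at j=0)
  i=1: ✗ (fails at j=1)
  i=2: ✗ (fails at j=2)
  i=3: ✗ (fails at j=5)
  i=4: ✗ (fails at j=5)
  i=5: ✗ (fails at j=5)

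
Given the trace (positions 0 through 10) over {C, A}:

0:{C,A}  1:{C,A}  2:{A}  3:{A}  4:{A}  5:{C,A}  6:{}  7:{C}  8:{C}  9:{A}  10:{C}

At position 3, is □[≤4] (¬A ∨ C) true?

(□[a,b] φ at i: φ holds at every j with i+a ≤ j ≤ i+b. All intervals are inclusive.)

Does not hold

Check (¬A ∨ C) at every j in [3,7]:
  j=3: false
  j=4: false
  j=5: true
  j=6: true
  j=7: true
Fails at j=3 → formula fails.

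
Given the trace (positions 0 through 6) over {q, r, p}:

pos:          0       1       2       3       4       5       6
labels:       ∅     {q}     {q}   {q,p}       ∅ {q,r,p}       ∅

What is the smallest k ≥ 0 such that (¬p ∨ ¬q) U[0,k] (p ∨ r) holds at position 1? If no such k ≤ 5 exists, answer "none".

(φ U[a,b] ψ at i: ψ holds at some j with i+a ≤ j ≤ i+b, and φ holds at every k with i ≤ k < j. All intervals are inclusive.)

2

Need earliest j ≥ 1 with (p ∨ r), and (¬p ∨ ¬q) at every k in [1,j-1].
  j=1: rhs fails.
  j=2: rhs fails.
  j=3: rhs holds; lhs holds on [1,2]. k = 2.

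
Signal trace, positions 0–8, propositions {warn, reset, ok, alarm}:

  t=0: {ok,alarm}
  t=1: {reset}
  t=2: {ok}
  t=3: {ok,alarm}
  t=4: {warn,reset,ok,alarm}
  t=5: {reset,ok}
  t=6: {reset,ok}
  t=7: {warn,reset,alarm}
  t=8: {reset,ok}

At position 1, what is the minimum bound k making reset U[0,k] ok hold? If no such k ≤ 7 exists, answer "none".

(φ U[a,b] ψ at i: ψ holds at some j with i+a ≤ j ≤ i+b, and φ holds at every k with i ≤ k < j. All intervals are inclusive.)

1

Need earliest j ≥ 1 with ok, and reset at every k in [1,j-1].
  j=1: rhs fails.
  j=2: rhs holds; lhs holds on [1,1]. k = 1.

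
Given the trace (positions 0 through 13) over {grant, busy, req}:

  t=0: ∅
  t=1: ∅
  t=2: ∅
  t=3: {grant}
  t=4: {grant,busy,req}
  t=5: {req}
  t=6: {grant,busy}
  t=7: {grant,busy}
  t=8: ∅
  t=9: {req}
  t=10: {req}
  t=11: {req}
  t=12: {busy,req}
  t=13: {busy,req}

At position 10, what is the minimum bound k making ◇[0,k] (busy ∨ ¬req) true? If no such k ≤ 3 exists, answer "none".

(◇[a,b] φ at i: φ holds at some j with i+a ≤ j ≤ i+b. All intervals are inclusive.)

Scan j = 10,11,… for (busy ∨ ¬req):
  j=10: fails
  j=11: fails
  j=12: holds
First hit at j=12, so smallest k = 12-10 = 2.

2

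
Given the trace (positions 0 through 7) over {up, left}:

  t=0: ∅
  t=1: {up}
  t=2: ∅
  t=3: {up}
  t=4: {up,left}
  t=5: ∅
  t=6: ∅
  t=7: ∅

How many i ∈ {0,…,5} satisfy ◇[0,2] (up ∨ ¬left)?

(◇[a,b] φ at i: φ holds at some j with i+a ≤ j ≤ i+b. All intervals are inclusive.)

Evaluate at each i in [0,5]:
  i=0: ✓ (witness j=0)
  i=1: ✓ (witness j=1)
  i=2: ✓ (witness j=2)
  i=3: ✓ (witness j=3)
  i=4: ✓ (witness j=4)
  i=5: ✓ (witness j=5)
Positions where it holds: {0, 1, 2, 3, 4, 5} → 6.

6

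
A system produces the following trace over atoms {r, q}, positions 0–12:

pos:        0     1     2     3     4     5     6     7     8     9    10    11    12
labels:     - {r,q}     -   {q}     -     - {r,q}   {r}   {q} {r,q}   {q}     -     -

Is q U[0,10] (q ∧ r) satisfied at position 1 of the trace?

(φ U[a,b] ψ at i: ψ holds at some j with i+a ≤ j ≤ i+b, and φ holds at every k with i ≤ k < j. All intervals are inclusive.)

True

Need some j in [1,11] with (q ∧ r), and q at every k in [1,j-1].
  j=1: (q ∧ r) holds; no prefix to check → satisfied.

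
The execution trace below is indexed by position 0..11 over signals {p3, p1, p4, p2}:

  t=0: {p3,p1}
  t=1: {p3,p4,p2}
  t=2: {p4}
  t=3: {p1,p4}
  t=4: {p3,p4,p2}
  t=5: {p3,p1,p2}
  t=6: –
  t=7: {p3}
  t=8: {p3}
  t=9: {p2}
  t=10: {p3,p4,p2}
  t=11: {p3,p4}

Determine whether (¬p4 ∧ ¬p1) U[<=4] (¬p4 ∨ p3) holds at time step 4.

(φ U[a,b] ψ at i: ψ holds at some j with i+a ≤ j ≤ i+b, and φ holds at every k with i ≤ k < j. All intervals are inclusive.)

Need some j in [4,8] with (¬p4 ∨ p3), and (¬p4 ∧ ¬p1) at every k in [4,j-1].
  j=4: (¬p4 ∨ p3) holds; no prefix to check → satisfied.

Yes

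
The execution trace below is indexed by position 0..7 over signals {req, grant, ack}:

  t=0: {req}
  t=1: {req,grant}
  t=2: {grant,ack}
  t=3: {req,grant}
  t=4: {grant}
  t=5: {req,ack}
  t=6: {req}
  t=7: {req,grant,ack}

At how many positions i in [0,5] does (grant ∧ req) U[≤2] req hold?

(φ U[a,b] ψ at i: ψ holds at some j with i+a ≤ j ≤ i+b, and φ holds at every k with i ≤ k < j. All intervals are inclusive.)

Evaluate at each i in [0,5]:
  i=0: ✓ (rhs at j=0)
  i=1: ✓ (rhs at j=1)
  i=2: ✗ (lhs fails at k=2 before rhs at j=3)
  i=3: ✓ (rhs at j=3)
  i=4: ✗ (lhs fails at k=4 before rhs at j=5)
  i=5: ✓ (rhs at j=5)
Positions where it holds: {0, 1, 3, 5} → 4.

4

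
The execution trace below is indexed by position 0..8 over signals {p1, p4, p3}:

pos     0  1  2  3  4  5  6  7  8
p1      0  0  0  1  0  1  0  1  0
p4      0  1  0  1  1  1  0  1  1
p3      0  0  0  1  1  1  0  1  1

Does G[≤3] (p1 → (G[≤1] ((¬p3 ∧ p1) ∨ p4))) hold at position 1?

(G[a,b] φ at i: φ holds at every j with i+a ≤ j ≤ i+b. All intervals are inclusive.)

Yes

Check (p1 → (G[≤1] ((¬p3 ∧ p1) ∨ p4))) at every j in [1,4]:
  j=1: antecedent false → ✓
  j=2: antecedent false → ✓
  j=3: antecedent true; consequent holds on [3,4] → ✓
  j=4: antecedent false → ✓
All positions satisfy it → formula holds.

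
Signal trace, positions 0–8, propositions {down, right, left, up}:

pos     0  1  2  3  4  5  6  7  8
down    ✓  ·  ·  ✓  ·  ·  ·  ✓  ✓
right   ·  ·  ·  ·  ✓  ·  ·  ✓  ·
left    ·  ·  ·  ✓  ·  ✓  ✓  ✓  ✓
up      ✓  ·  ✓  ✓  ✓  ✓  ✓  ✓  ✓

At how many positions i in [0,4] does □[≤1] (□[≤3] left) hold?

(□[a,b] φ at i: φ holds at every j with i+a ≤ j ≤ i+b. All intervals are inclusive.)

0

Evaluate at each i in [0,4]:
  i=0: ✗ (fails at j=0)
  i=1: ✗ (fails at j=1)
  i=2: ✗ (fails at j=2)
  i=3: ✗ (fails at j=3)
  i=4: ✗ (fails at j=4)
Positions where it holds: {} → 0.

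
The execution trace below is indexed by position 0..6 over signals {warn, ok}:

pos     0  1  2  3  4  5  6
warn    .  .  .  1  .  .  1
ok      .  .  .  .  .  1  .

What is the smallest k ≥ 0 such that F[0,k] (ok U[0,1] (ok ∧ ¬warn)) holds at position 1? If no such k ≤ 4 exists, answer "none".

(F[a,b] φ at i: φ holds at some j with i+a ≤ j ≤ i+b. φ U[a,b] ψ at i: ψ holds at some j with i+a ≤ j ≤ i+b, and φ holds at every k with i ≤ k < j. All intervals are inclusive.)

Scan j = 1,2,… for (ok U[0,1] (ok ∧ ¬warn)):
  j=1: fails
  j=2: fails
  j=3: fails
  j=4: fails
  j=5: holds
First hit at j=5, so smallest k = 5-1 = 4.

4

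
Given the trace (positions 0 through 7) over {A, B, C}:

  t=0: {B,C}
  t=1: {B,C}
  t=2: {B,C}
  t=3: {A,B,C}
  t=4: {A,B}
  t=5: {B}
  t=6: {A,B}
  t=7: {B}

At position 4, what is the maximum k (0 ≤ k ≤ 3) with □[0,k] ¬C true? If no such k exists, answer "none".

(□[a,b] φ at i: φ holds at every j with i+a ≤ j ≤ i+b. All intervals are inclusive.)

3

¬C must hold from j=4 onward; find where it first fails.
  j=4: holds
  j=5: holds
  j=6: holds
  j=7: holds
Holds through j=7; largest k = 3.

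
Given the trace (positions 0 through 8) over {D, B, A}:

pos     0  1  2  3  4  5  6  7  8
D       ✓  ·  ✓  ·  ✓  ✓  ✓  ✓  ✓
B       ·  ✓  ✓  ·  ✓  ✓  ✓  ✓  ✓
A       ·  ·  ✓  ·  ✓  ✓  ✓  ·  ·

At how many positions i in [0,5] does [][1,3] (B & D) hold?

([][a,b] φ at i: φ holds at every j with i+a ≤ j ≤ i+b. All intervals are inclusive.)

3

Evaluate at each i in [0,5]:
  i=0: ✗ (fails at j=1)
  i=1: ✗ (fails at j=3)
  i=2: ✗ (fails at j=3)
  i=3: ✓ (all of [4,6])
  i=4: ✓ (all of [5,7])
  i=5: ✓ (all of [6,8])
Positions where it holds: {3, 4, 5} → 3.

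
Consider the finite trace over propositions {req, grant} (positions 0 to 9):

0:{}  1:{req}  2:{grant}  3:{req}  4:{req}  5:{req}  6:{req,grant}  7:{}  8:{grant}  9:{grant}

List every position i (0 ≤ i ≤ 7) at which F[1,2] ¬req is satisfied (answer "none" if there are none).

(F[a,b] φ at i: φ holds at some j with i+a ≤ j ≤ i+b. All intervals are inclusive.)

0, 1, 5, 6, 7

Evaluate at each i in [0,7]:
  i=0: ✓ (witness j=2)
  i=1: ✓ (witness j=2)
  i=2: ✗ (none in [3,4])
  i=3: ✗ (none in [4,5])
  i=4: ✗ (none in [5,6])
  i=5: ✓ (witness j=7)
  i=6: ✓ (witness j=7)
  i=7: ✓ (witness j=8)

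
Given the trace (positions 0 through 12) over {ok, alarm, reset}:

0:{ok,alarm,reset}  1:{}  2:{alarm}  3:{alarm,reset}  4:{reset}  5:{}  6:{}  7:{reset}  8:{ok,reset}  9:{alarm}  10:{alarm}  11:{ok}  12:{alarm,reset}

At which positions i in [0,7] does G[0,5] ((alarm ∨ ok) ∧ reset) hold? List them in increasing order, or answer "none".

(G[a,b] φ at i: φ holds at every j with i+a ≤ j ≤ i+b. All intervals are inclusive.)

Evaluate at each i in [0,7]:
  i=0: ✗ (fails at j=1)
  i=1: ✗ (fails at j=1)
  i=2: ✗ (fails at j=2)
  i=3: ✗ (fails at j=4)
  i=4: ✗ (fails at j=4)
  i=5: ✗ (fails at j=5)
  i=6: ✗ (fails at j=6)
  i=7: ✗ (fails at j=7)

none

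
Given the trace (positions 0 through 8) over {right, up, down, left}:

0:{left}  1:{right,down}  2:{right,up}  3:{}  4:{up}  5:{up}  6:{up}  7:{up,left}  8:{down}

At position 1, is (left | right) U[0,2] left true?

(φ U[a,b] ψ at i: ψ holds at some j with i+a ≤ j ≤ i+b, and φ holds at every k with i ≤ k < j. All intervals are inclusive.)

False

Need some j in [1,3] with left, and (left | right) at every k in [1,j-1].
  j=1: left false.
  j=2: left false.
  j=3: left false.
No j in the window works → until fails.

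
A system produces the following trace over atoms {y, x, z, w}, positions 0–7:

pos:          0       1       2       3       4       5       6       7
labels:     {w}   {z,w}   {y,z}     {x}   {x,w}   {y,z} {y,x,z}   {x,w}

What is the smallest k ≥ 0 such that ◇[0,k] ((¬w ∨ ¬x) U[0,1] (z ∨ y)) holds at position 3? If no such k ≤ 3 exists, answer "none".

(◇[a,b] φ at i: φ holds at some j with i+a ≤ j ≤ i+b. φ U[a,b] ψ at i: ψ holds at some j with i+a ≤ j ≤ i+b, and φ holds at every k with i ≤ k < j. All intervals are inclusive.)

2

Scan j = 3,4,… for ((¬w ∨ ¬x) U[0,1] (z ∨ y)):
  j=3: fails
  j=4: fails
  j=5: holds
First hit at j=5, so smallest k = 5-3 = 2.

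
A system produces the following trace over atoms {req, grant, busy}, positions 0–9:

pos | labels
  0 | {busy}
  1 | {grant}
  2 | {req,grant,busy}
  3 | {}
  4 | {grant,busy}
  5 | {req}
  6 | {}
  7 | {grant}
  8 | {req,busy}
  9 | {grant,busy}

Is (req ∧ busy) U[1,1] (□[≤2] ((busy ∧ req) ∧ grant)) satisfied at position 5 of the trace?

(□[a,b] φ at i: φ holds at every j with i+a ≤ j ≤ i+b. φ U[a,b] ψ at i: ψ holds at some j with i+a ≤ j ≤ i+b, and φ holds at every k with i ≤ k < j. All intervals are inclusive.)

Need some j in [6,6] with □[≤2] ((busy ∧ req) ∧ grant), and (req ∧ busy) at every k in [5,j-1].
  j=6: □[≤2] ((busy ∧ req) ∧ grant) — fails at 6.
No j in the window works → until fails.

Does not hold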